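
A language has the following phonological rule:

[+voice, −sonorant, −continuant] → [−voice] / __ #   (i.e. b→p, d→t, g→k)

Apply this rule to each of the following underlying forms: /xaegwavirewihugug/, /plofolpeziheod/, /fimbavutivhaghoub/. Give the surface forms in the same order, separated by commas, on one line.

/xaegwavirewihugug/: /g/ is a voiced stop in word-final position, so it devoices to [k]. → [xaegwavirewihuguk].
/plofolpeziheod/: /d/ is a voiced stop in word-final position, so it devoices to [t]. → [plofolpeziheot].
/fimbavutivhaghoub/: /b/ is a voiced stop in word-final position, so it devoices to [p]. → [fimbavutivhaghoup].

xaegwavirewihuguk, plofolpeziheot, fimbavutivhaghoup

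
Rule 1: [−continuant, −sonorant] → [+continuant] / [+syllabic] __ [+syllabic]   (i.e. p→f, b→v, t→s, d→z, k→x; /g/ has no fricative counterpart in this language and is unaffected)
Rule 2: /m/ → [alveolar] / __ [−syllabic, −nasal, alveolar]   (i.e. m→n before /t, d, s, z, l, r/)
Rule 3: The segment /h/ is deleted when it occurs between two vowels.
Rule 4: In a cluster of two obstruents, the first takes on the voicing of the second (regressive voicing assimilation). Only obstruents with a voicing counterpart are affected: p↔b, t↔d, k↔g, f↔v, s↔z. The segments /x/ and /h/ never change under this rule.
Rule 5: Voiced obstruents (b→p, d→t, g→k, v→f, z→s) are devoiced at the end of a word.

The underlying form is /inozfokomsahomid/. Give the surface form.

inosfoxonsaomit

Rule 1 (intervocalic spirantization): /k/ is a stop between vowels /o/ and /o/, so it spirantizes to the fricative [x]. /inozfokomsahomid/ → inozfoxomsahomid.
Rule 2 (nasal place assimilation): /m/ precedes the alveolar consonant /s/, so it assimilates in place to [n]. /inozfoxomsahomid/ → inozfoxonsahomid.
Rule 3 (intervocalic h-deletion): /h/ occurs between vowels /a/ and /o/, so it deletes. /inozfoxonsahomid/ → inozfoxonsaomid.
Rule 4 (regressive voicing assimilation): /z/ precedes the voiceless obstruent /f/, so it devoices to [s] by assimilation. /inozfoxonsaomid/ → inosfoxonsaomid.
Rule 5 (final devoicing): /d/ is a voiced obstruent in word-final position, so it devoices to [t]. /inosfoxonsaomid/ → inosfoxonsaomit.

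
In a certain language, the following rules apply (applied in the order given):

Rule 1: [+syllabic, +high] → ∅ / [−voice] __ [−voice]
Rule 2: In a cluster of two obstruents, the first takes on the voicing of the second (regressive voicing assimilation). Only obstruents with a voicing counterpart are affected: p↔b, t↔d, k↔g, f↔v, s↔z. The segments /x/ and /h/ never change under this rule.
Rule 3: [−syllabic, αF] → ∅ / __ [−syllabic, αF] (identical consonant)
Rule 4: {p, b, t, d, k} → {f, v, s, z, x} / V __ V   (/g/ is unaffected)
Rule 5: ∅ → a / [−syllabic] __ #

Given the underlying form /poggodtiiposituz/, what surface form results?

Rule 1 (high vowel syncope): /i/ is a high vowel flanked by voiceless consonants /s/ and /t/, so it deletes. /poggodtiiposituz/ → poggodtiipostuz.
Rule 2 (regressive voicing assimilation): /d/ precedes the voiceless obstruent /t/, so it devoices to [t] by assimilation. /poggodtiipostuz/ → poggottiipostuz.
Rule 3 (degemination): /gg/ is a geminate; the first /g/ deletes. /tt/ is a geminate; the first /t/ deletes. /poggottiipostuz/ → pogotiipostuz.
Rule 4 (intervocalic spirantization): /t/ is a stop between vowels /o/ and /i/, so it spirantizes to the fricative [s]. /p/ is a stop between vowels /i/ and /o/, so it spirantizes to the fricative [f]. /pogotiipostuz/ → pogosiifostuz.
Rule 5 (final a-epenthesis): the form ends in the consonant /z/, so [a] is inserted word-finally. /pogosiifostuz/ → pogosiifostuza.

pogosiifostuza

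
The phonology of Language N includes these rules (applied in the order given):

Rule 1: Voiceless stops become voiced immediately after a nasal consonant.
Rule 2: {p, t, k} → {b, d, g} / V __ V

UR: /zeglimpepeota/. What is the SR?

Rule 1 (post-nasal voicing): /p/ is a voiceless stop immediately after the nasal /m/, so it voices to [b]. /zeglimpepeota/ → zeglimbepeota.
Rule 2 (intervocalic voicing): /p/ is a voiceless stop between vowels /e/ and /e/, so it voices to [b]. /t/ is a voiceless stop between vowels /o/ and /a/, so it voices to [d]. /zeglimbepeota/ → zeglimbebeoda.

zeglimbebeoda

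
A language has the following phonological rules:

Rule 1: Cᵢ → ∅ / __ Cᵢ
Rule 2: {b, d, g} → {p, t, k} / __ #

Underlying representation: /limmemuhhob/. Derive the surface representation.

limemuhop

Rule 1 (degemination): /mm/ is a geminate; the first /m/ deletes. /hh/ is a geminate; the first /h/ deletes. /limmemuhhob/ → limemuhob.
Rule 2 (final devoicing): /b/ is a voiced stop in word-final position, so it devoices to [p]. /limemuhob/ → limemuhop.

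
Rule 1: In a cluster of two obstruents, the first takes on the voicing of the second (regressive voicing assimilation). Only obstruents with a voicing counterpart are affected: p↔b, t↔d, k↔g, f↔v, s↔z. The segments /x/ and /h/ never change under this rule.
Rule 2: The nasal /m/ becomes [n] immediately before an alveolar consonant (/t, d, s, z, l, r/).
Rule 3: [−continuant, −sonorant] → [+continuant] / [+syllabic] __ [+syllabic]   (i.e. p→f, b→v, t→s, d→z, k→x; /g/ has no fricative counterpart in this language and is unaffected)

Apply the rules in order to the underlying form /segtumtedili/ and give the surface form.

Rule 1 (regressive voicing assimilation): /g/ precedes the voiceless obstruent /t/, so it devoices to [k] by assimilation. /segtumtedili/ → sektumtedili.
Rule 2 (nasal place assimilation): /m/ precedes the alveolar consonant /t/, so it assimilates in place to [n]. /sektumtedili/ → sektuntedili.
Rule 3 (intervocalic spirantization): /d/ is a stop between vowels /e/ and /i/, so it spirantizes to the fricative [z]. /sektuntedili/ → sektuntezili.

sektuntezili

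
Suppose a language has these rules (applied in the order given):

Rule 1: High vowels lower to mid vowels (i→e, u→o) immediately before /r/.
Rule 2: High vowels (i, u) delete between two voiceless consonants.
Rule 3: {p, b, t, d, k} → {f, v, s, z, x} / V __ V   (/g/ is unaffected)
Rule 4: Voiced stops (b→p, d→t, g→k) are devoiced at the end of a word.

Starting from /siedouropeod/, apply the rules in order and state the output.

Rule 1 (pre-rhotic lowering): /u/ is a high vowel immediately before /r/, so it lowers to [o]. /siedouropeod/ → siedooropeod.
Rule 2 (high vowel syncope): no segment meets the environment; /siedooropeod/ is unchanged.
Rule 3 (intervocalic spirantization): /d/ is a stop between vowels /e/ and /o/, so it spirantizes to the fricative [z]. /p/ is a stop between vowels /o/ and /e/, so it spirantizes to the fricative [f]. /siedooropeod/ → siezoorofeod.
Rule 4 (final devoicing): /d/ is a voiced stop in word-final position, so it devoices to [t]. /siezoorofeod/ → siezoorofeot.

siezoorofeot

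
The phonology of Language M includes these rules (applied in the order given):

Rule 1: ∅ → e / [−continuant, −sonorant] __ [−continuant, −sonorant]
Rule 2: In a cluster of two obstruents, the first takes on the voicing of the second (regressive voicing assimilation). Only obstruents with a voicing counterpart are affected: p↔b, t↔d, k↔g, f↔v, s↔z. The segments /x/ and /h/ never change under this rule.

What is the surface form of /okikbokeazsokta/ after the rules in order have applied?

Rule 1 (stop-cluster e-epenthesis): /k/ and /b/ form a stop–stop cluster, so [e] is inserted between them. /k/ and /t/ form a stop–stop cluster, so [e] is inserted between them. /okikbokeazsokta/ → okikebokeazsoketa.
Rule 2 (regressive voicing assimilation): /z/ precedes the voiceless obstruent /s/, so it devoices to [s] by assimilation. /okikebokeazsoketa/ → okikebokeassoketa.

okikebokeassoketa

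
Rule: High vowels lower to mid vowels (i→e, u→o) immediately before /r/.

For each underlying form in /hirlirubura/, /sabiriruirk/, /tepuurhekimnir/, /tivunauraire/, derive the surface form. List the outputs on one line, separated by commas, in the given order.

/hirlirubura/: /i/ is a high vowel immediately before /r/, so it lowers to [e]. /i/ is a high vowel immediately before /r/, so it lowers to [e]. /u/ is a high vowel immediately before /r/, so it lowers to [o]. → [herlerubora].
/sabiriruirk/: /i/ is a high vowel immediately before /r/, so it lowers to [e]. /i/ is a high vowel immediately before /r/, so it lowers to [e]. /i/ is a high vowel immediately before /r/, so it lowers to [e]. → [sabereruerk].
/tepuurhekimnir/: /u/ is a high vowel immediately before /r/, so it lowers to [o]. /i/ is a high vowel immediately before /r/, so it lowers to [e]. → [tepuorhekimner].
/tivunauraire/: /u/ is a high vowel immediately before /r/, so it lowers to [o]. /i/ is a high vowel immediately before /r/, so it lowers to [e]. → [tivunaoraere].

herlerubora, sabereruerk, tepuorhekimner, tivunaoraere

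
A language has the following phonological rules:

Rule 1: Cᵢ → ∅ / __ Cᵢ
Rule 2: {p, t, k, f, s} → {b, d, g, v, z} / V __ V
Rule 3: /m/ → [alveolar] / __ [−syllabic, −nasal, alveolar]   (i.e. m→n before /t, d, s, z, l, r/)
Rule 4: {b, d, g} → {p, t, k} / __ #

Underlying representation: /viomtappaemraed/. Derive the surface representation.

viontabaenraet

Rule 1 (degemination): /pp/ is a geminate; the first /p/ deletes. /viomtappaemraed/ → viomtapaemraed.
Rule 2 (intervocalic voicing): /p/ is a voiceless obstruent between vowels /a/ and /a/, so it voices to [b]. /viomtapaemraed/ → viomtabaemraed.
Rule 3 (nasal place assimilation): /m/ precedes the alveolar consonant /t/, so it assimilates in place to [n]. /m/ precedes the alveolar consonant /r/, so it assimilates in place to [n]. /viomtabaemraed/ → viontabaenraed.
Rule 4 (final devoicing): /d/ is a voiced stop in word-final position, so it devoices to [t]. /viontabaenraed/ → viontabaenraet.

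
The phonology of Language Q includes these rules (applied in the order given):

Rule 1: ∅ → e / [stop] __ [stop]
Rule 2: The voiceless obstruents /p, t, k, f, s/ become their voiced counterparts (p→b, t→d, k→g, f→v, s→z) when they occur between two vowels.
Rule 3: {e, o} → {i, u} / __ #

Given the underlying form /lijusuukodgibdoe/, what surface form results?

lijuzuugodegibedoi

Rule 1 (stop-cluster e-epenthesis): /d/ and /g/ form a stop–stop cluster, so [e] is inserted between them. /b/ and /d/ form a stop–stop cluster, so [e] is inserted between them. /lijusuukodgibdoe/ → lijusuukodegibedoe.
Rule 2 (intervocalic voicing): /s/ is a voiceless obstruent between vowels /u/ and /u/, so it voices to [z]. /k/ is a voiceless obstruent between vowels /u/ and /o/, so it voices to [g]. /lijusuukodegibedoe/ → lijuzuugodegibedoe.
Rule 3 (final vowel raising): /e/ is a mid vowel in word-final position, so it raises to [i]. /lijuzuugodegibedoe/ → lijuzuugodegibedoi.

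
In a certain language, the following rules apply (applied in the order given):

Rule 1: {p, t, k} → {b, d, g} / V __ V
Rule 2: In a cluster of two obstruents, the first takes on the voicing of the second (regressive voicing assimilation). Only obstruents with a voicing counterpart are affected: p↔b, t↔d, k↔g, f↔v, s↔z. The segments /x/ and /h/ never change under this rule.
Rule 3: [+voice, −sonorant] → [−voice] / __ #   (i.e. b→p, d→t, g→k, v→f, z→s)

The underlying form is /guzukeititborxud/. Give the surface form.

guzugeididborxut

Rule 1 (intervocalic voicing): /k/ is a voiceless stop between vowels /u/ and /e/, so it voices to [g]. /t/ is a voiceless stop between vowels /i/ and /i/, so it voices to [d]. /guzukeititborxud/ → guzugeiditborxud.
Rule 2 (regressive voicing assimilation): /t/ precedes the voiced obstruent /b/, so it voices to [d] by assimilation. /guzugeiditborxud/ → guzugeididborxud.
Rule 3 (final devoicing): /d/ is a voiced obstruent in word-final position, so it devoices to [t]. /guzugeididborxud/ → guzugeididborxut.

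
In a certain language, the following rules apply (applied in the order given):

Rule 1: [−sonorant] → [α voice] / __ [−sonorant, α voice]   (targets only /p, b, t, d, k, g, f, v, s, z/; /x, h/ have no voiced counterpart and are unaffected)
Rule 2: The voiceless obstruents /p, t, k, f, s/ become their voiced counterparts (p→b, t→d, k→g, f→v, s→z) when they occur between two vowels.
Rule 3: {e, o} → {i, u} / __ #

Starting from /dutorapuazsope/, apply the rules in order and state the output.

Rule 1 (regressive voicing assimilation): /z/ precedes the voiceless obstruent /s/, so it devoices to [s] by assimilation. /dutorapuazsope/ → dutorapuassope.
Rule 2 (intervocalic voicing): /t/ is a voiceless obstruent between vowels /u/ and /o/, so it voices to [d]. /p/ is a voiceless obstruent between vowels /a/ and /u/, so it voices to [b]. /p/ is a voiceless obstruent between vowels /o/ and /e/, so it voices to [b]. /dutorapuassope/ → dudorabuassobe.
Rule 3 (final vowel raising): /e/ is a mid vowel in word-final position, so it raises to [i]. /dudorabuassobe/ → dudorabuassobi.

dudorabuassobi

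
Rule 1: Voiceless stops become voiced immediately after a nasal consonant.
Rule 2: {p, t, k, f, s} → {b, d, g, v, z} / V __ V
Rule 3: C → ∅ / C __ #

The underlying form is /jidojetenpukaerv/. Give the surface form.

Rule 1 (post-nasal voicing): /p/ is a voiceless stop immediately after the nasal /n/, so it voices to [b]. /jidojetenpukaerv/ → jidojetenbukaerv.
Rule 2 (intervocalic voicing): /t/ is a voiceless obstruent between vowels /e/ and /e/, so it voices to [d]. /k/ is a voiceless obstruent between vowels /u/ and /a/, so it voices to [g]. /jidojetenbukaerv/ → jidojedenbugaerv.
Rule 3 (final cluster simplification): /v/ is the second consonant of a word-final cluster /rv/, so it deletes. /jidojedenbugaerv/ → jidojedenbugaer.

jidojedenbugaer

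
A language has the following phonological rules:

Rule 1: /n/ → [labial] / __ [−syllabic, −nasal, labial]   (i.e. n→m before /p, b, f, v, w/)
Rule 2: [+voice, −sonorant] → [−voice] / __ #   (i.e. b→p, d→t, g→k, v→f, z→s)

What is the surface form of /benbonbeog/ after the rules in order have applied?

bembombeok

Rule 1 (nasal place assimilation): /n/ precedes the labial consonant /b/, so it assimilates in place to [m]. /n/ precedes the labial consonant /b/, so it assimilates in place to [m]. /benbonbeog/ → bembombeog.
Rule 2 (final devoicing): /g/ is a voiced obstruent in word-final position, so it devoices to [k]. /bembombeog/ → bembombeok.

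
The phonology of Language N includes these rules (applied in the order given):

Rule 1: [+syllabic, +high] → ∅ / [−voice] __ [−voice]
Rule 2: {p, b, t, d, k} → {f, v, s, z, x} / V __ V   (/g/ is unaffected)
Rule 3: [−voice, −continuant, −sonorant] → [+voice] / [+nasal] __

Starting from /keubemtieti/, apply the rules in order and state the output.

keuvemdiesi

Rule 1 (high vowel syncope): no segment meets the environment; /keubemtieti/ is unchanged.
Rule 2 (intervocalic spirantization): /b/ is a stop between vowels /u/ and /e/, so it spirantizes to the fricative [v]. /t/ is a stop between vowels /e/ and /i/, so it spirantizes to the fricative [s]. /keubemtieti/ → keuvemtiesi.
Rule 3 (post-nasal voicing): /t/ is a voiceless stop immediately after the nasal /m/, so it voices to [d]. /keuvemtiesi/ → keuvemdiesi.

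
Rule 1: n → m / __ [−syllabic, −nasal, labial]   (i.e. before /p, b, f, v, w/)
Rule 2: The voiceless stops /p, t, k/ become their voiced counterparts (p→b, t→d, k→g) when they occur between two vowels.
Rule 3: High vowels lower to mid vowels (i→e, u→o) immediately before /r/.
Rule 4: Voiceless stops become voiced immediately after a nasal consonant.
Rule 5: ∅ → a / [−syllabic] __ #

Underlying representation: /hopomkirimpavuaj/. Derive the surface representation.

hobomgerimbavuaja

Rule 1 (nasal place assimilation): no segment meets the environment; /hopomkirimpavuaj/ is unchanged.
Rule 2 (intervocalic voicing): /p/ is a voiceless stop between vowels /o/ and /o/, so it voices to [b]. /hopomkirimpavuaj/ → hobomkirimpavuaj.
Rule 3 (pre-rhotic lowering): /i/ is a high vowel immediately before /r/, so it lowers to [e]. /hobomkirimpavuaj/ → hobomkerimpavuaj.
Rule 4 (post-nasal voicing): /k/ is a voiceless stop immediately after the nasal /m/, so it voices to [g]. /p/ is a voiceless stop immediately after the nasal /m/, so it voices to [b]. /hobomkerimpavuaj/ → hobomgerimbavuaj.
Rule 5 (final a-epenthesis): the form ends in the consonant /j/, so [a] is inserted word-finally. /hobomgerimbavuaj/ → hobomgerimbavuaja.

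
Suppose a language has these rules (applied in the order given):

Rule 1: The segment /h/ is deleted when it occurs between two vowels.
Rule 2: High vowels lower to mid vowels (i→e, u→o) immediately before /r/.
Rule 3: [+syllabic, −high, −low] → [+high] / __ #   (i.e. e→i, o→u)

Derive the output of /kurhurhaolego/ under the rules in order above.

Rule 1 (intervocalic h-deletion): no segment meets the environment; /kurhurhaolego/ is unchanged.
Rule 2 (pre-rhotic lowering): /u/ is a high vowel immediately before /r/, so it lowers to [o]. /u/ is a high vowel immediately before /r/, so it lowers to [o]. /kurhurhaolego/ → korhorhaolego.
Rule 3 (final vowel raising): /o/ is a mid vowel in word-final position, so it raises to [u]. /korhorhaolego/ → korhorhaolegu.

korhorhaolegu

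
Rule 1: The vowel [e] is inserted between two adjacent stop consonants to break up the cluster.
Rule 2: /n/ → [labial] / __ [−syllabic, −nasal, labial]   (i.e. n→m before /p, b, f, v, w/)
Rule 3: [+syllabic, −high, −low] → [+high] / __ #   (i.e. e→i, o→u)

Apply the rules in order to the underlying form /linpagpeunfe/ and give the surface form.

Rule 1 (stop-cluster e-epenthesis): /g/ and /p/ form a stop–stop cluster, so [e] is inserted between them. /linpagpeunfe/ → linpagepeunfe.
Rule 2 (nasal place assimilation): /n/ precedes the labial consonant /p/, so it assimilates in place to [m]. /n/ precedes the labial consonant /f/, so it assimilates in place to [m]. /linpagepeunfe/ → limpagepeumfe.
Rule 3 (final vowel raising): /e/ is a mid vowel in word-final position, so it raises to [i]. /limpagepeumfe/ → limpagepeumfi.

limpagepeumfi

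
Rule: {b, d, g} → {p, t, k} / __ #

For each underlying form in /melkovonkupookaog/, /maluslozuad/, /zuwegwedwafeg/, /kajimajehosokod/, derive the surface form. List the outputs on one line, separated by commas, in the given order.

/melkovonkupookaog/: /g/ is a voiced stop in word-final position, so it devoices to [k]. → [melkovonkupookaok].
/maluslozuad/: /d/ is a voiced stop in word-final position, so it devoices to [t]. → [maluslozuat].
/zuwegwedwafeg/: /g/ is a voiced stop in word-final position, so it devoices to [k]. → [zuwegwedwafek].
/kajimajehosokod/: /d/ is a voiced stop in word-final position, so it devoices to [t]. → [kajimajehosokot].

melkovonkupookaok, maluslozuat, zuwegwedwafek, kajimajehosokot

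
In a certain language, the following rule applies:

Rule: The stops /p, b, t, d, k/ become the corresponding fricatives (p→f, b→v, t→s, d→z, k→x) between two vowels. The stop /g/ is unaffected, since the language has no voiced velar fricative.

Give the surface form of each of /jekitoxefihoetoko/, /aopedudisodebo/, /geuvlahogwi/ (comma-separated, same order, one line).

/jekitoxefihoetoko/: /k/ is a stop between vowels /e/ and /i/, so it spirantizes to the fricative [x]. /t/ is a stop between vowels /i/ and /o/, so it spirantizes to the fricative [s]. /t/ is a stop between vowels /e/ and /o/, so it spirantizes to the fricative [s]. /k/ is a stop between vowels /o/ and /o/, so it spirantizes to the fricative [x]. → [jexisoxefihoesoxo].
/aopedudisodebo/: /p/ is a stop between vowels /o/ and /e/, so it spirantizes to the fricative [f]. /d/ is a stop between vowels /e/ and /u/, so it spirantizes to the fricative [z]. /d/ is a stop between vowels /u/ and /i/, so it spirantizes to the fricative [z]. /d/ is a stop between vowels /o/ and /e/, so it spirantizes to the fricative [z]. /b/ is a stop between vowels /e/ and /o/, so it spirantizes to the fricative [v]. → [aofezuzisozevo].
/geuvlahogwi/: the rule's environment is not met; surfaces unchanged as [geuvlahogwi].

jexisoxefihoesoxo, aofezuzisozevo, geuvlahogwi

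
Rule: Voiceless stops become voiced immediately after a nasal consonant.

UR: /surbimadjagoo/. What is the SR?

No segment of /surbimadjagoo/ meets the structural description of the rule, so the form surfaces unchanged.

surbimadjagoo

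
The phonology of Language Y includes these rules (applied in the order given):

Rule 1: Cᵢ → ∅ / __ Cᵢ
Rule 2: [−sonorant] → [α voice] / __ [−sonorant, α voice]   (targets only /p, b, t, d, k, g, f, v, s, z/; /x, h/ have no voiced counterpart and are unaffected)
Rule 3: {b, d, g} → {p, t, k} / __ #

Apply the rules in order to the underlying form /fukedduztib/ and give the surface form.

fukedustip

Rule 1 (degemination): /dd/ is a geminate; the first /d/ deletes. /fukedduztib/ → fukeduztib.
Rule 2 (regressive voicing assimilation): /z/ precedes the voiceless obstruent /t/, so it devoices to [s] by assimilation. /fukeduztib/ → fukedustib.
Rule 3 (final devoicing): /b/ is a voiced stop in word-final position, so it devoices to [p]. /fukedustib/ → fukedustip.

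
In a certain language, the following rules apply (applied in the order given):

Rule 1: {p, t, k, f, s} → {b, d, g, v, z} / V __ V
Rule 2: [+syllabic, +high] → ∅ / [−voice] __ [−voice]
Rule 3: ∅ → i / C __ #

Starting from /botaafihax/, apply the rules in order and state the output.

bodaavihaxi

Rule 1 (intervocalic voicing): /t/ is a voiceless obstruent between vowels /o/ and /a/, so it voices to [d]. /f/ is a voiceless obstruent between vowels /a/ and /i/, so it voices to [v]. /botaafihax/ → bodaavihax.
Rule 2 (high vowel syncope): no segment meets the environment; /bodaavihax/ is unchanged.
Rule 3 (final i-epenthesis): the form ends in the consonant /x/, so [i] is inserted word-finally. /bodaavihax/ → bodaavihaxi.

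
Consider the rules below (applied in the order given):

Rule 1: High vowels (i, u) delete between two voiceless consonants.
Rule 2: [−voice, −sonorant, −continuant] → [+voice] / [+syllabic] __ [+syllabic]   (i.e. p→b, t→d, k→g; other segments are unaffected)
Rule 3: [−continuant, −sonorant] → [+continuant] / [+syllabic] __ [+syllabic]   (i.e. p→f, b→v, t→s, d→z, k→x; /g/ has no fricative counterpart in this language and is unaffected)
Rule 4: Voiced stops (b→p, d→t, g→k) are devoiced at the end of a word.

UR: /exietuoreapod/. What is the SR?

exiezuoreavot

Rule 1 (high vowel syncope): no segment meets the environment; /exietuoreapod/ is unchanged.
Rule 2 (intervocalic voicing): /t/ is a voiceless stop between vowels /e/ and /u/, so it voices to [d]. /p/ is a voiceless stop between vowels /a/ and /o/, so it voices to [b]. /exietuoreapod/ → exieduoreabod.
Rule 3 (intervocalic spirantization): /d/ is a stop between vowels /e/ and /u/, so it spirantizes to the fricative [z]. /b/ is a stop between vowels /a/ and /o/, so it spirantizes to the fricative [v]. /exieduoreabod/ → exiezuoreavod.
Rule 4 (final devoicing): /d/ is a voiced stop in word-final position, so it devoices to [t]. /exiezuoreavod/ → exiezuoreavot.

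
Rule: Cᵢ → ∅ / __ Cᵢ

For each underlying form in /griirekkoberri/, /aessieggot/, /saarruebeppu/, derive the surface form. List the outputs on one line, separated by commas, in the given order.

griirekoberi, aesiegot, saaruebepu

/griirekkoberri/: /kk/ is a geminate; the first /k/ deletes. /rr/ is a geminate; the first /r/ deletes. → [griirekoberi].
/aessieggot/: /ss/ is a geminate; the first /s/ deletes. /gg/ is a geminate; the first /g/ deletes. → [aesiegot].
/saarruebeppu/: /rr/ is a geminate; the first /r/ deletes. /pp/ is a geminate; the first /p/ deletes. → [saaruebepu].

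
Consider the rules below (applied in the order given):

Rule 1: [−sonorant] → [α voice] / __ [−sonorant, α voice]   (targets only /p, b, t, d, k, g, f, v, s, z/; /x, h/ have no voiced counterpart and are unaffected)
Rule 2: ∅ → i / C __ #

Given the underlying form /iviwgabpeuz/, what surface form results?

Rule 1 (regressive voicing assimilation): /b/ precedes the voiceless obstruent /p/, so it devoices to [p] by assimilation. /iviwgabpeuz/ → iviwgappeuz.
Rule 2 (final i-epenthesis): the form ends in the consonant /z/, so [i] is inserted word-finally. /iviwgappeuz/ → iviwgappeuzi.

iviwgappeuzi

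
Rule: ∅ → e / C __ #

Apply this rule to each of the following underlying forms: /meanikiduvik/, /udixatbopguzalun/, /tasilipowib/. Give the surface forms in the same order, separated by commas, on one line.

/meanikiduvik/: the form ends in the consonant /k/, so [e] is inserted word-finally. → [meanikiduvike].
/udixatbopguzalun/: the form ends in the consonant /n/, so [e] is inserted word-finally. → [udixatbopguzalune].
/tasilipowib/: the form ends in the consonant /b/, so [e] is inserted word-finally. → [tasilipowibe].

meanikiduvike, udixatbopguzalune, tasilipowibe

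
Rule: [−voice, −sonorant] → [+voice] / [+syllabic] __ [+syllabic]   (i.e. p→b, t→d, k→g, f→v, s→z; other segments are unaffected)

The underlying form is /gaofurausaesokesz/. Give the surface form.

gaovurauzaezogesz

/f/ is a voiceless obstruent between vowels /o/ and /u/, so it voices to [v].
/s/ is a voiceless obstruent between vowels /u/ and /a/, so it voices to [z].
/s/ is a voiceless obstruent between vowels /e/ and /o/, so it voices to [z].
/k/ is a voiceless obstruent between vowels /o/ and /e/, so it voices to [g].
Surface form: [gaovurauzaezogesz].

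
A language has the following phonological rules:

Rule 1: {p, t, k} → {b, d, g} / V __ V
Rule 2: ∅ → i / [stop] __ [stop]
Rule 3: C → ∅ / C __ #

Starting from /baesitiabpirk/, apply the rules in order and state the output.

baesidiabipir

Rule 1 (intervocalic voicing): /t/ is a voiceless stop between vowels /i/ and /i/, so it voices to [d]. /baesitiabpirk/ → baesidiabpirk.
Rule 2 (stop-cluster i-epenthesis): /b/ and /p/ form a stop–stop cluster, so [i] is inserted between them. /baesidiabpirk/ → baesidiabipirk.
Rule 3 (final cluster simplification): /k/ is the second consonant of a word-final cluster /rk/, so it deletes. /baesidiabipirk/ → baesidiabipir.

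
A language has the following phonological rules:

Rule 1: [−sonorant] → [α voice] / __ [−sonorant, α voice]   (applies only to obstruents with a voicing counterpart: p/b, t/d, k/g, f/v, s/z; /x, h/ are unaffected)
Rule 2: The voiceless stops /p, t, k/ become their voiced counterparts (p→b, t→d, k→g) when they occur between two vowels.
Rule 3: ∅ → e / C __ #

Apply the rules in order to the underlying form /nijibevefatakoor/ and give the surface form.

Rule 1 (regressive voicing assimilation): no segment meets the environment; /nijibevefatakoor/ is unchanged.
Rule 2 (intervocalic voicing): /t/ is a voiceless stop between vowels /a/ and /a/, so it voices to [d]. /k/ is a voiceless stop between vowels /a/ and /o/, so it voices to [g]. /nijibevefatakoor/ → nijibevefadagoor.
Rule 3 (final e-epenthesis): the form ends in the consonant /r/, so [e] is inserted word-finally. /nijibevefadagoor/ → nijibevefadagoore.

nijibevefadagoore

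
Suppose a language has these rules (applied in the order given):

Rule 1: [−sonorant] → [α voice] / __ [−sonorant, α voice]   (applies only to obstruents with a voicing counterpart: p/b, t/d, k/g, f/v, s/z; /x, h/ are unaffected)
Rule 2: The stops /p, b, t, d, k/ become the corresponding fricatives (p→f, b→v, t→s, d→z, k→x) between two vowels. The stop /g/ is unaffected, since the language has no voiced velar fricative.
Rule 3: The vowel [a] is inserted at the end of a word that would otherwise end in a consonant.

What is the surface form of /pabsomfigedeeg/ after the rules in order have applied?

Rule 1 (regressive voicing assimilation): /b/ precedes the voiceless obstruent /s/, so it devoices to [p] by assimilation. /pabsomfigedeeg/ → papsomfigedeeg.
Rule 2 (intervocalic spirantization): /d/ is a stop between vowels /e/ and /e/, so it spirantizes to the fricative [z]. /papsomfigedeeg/ → papsomfigezeeg.
Rule 3 (final a-epenthesis): the form ends in the consonant /g/, so [a] is inserted word-finally. /papsomfigezeeg/ → papsomfigezeega.

papsomfigezeega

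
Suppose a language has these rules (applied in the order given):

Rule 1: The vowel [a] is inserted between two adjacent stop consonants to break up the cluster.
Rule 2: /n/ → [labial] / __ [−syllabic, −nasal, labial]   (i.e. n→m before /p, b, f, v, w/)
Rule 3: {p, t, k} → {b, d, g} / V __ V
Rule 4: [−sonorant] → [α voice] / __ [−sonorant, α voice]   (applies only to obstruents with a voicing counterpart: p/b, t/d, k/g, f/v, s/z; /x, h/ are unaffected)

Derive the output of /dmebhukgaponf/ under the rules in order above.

dmephugagabomf

Rule 1 (stop-cluster a-epenthesis): /k/ and /g/ form a stop–stop cluster, so [a] is inserted between them. /dmebhukgaponf/ → dmebhukagaponf.
Rule 2 (nasal place assimilation): /n/ precedes the labial consonant /f/, so it assimilates in place to [m]. /dmebhukagaponf/ → dmebhukagapomf.
Rule 3 (intervocalic voicing): /k/ is a voiceless stop between vowels /u/ and /a/, so it voices to [g]. /p/ is a voiceless stop between vowels /a/ and /o/, so it voices to [b]. /dmebhukagapomf/ → dmebhugagabomf.
Rule 4 (regressive voicing assimilation): /b/ precedes the voiceless obstruent /h/, so it devoices to [p] by assimilation. /dmebhugagabomf/ → dmephugagabomf.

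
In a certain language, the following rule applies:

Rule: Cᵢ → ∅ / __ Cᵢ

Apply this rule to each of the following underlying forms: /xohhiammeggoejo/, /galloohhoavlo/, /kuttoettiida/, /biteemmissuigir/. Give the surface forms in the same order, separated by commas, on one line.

xohiamegoejo, galoohoavlo, kutoetiida, biteemisuigir

/xohhiammeggoejo/: /hh/ is a geminate; the first /h/ deletes. /mm/ is a geminate; the first /m/ deletes. /gg/ is a geminate; the first /g/ deletes. → [xohiamegoejo].
/galloohhoavlo/: /ll/ is a geminate; the first /l/ deletes. /hh/ is a geminate; the first /h/ deletes. → [galoohoavlo].
/kuttoettiida/: /tt/ is a geminate; the first /t/ deletes. /tt/ is a geminate; the first /t/ deletes. → [kutoetiida].
/biteemmissuigir/: /mm/ is a geminate; the first /m/ deletes. /ss/ is a geminate; the first /s/ deletes. → [biteemisuigir].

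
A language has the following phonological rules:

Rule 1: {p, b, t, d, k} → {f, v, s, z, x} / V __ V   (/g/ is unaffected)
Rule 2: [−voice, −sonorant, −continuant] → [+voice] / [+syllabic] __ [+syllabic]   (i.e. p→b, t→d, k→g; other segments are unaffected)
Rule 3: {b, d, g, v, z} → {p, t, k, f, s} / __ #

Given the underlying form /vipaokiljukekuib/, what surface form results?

vifaoxiljuxexuip

Rule 1 (intervocalic spirantization): /p/ is a stop between vowels /i/ and /a/, so it spirantizes to the fricative [f]. /k/ is a stop between vowels /o/ and /i/, so it spirantizes to the fricative [x]. /k/ is a stop between vowels /u/ and /e/, so it spirantizes to the fricative [x]. /k/ is a stop between vowels /e/ and /u/, so it spirantizes to the fricative [x]. /vipaokiljukekuib/ → vifaoxiljuxexuib.
Rule 2 (intervocalic voicing): no segment meets the environment; /vifaoxiljuxexuib/ is unchanged.
Rule 3 (final devoicing): /b/ is a voiced obstruent in word-final position, so it devoices to [p]. /vifaoxiljuxexuib/ → vifaoxiljuxexuip.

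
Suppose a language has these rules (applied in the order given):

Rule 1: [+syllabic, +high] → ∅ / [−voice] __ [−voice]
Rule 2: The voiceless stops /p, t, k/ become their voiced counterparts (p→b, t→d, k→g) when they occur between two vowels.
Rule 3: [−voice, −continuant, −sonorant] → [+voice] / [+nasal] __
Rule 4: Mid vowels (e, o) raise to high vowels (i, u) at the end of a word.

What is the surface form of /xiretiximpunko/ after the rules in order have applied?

Rule 1 (high vowel syncope): /i/ is a high vowel flanked by voiceless consonants /t/ and /x/, so it deletes. /xiretiximpunko/ → xiretximpunko.
Rule 2 (intervocalic voicing): no segment meets the environment; /xiretximpunko/ is unchanged.
Rule 3 (post-nasal voicing): /p/ is a voiceless stop immediately after the nasal /m/, so it voices to [b]. /k/ is a voiceless stop immediately after the nasal /n/, so it voices to [g]. /xiretximpunko/ → xiretximbungo.
Rule 4 (final vowel raising): /o/ is a mid vowel in word-final position, so it raises to [u]. /xiretximbungo/ → xiretximbungu.

xiretximbungu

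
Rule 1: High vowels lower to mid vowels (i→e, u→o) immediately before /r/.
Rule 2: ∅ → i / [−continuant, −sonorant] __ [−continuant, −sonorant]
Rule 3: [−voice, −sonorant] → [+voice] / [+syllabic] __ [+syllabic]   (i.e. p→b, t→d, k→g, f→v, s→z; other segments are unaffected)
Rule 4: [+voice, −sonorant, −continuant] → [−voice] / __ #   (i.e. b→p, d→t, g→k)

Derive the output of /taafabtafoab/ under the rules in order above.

Rule 1 (pre-rhotic lowering): no segment meets the environment; /taafabtafoab/ is unchanged.
Rule 2 (stop-cluster i-epenthesis): /b/ and /t/ form a stop–stop cluster, so [i] is inserted between them. /taafabtafoab/ → taafabitafoab.
Rule 3 (intervocalic voicing): /f/ is a voiceless obstruent between vowels /a/ and /a/, so it voices to [v]. /t/ is a voiceless obstruent between vowels /i/ and /a/, so it voices to [d]. /f/ is a voiceless obstruent between vowels /a/ and /o/, so it voices to [v]. /taafabitafoab/ → taavabidavoab.
Rule 4 (final devoicing): /b/ is a voiced stop in word-final position, so it devoices to [p]. /taavabidavoab/ → taavabidavoap.

taavabidavoap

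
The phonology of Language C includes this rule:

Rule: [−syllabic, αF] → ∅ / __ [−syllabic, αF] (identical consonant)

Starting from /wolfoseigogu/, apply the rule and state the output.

No segment of /wolfoseigogu/ meets the structural description of the rule, so the form surfaces unchanged.

wolfoseigogu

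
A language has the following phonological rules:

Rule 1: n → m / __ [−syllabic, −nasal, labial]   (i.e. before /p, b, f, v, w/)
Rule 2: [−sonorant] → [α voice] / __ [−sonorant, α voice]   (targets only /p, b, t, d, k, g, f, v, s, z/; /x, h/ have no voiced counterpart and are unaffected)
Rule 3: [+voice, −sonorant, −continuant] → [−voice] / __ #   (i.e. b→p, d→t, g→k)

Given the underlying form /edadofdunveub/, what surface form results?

Rule 1 (nasal place assimilation): /n/ precedes the labial consonant /v/, so it assimilates in place to [m]. /edadofdunveub/ → edadofdumveub.
Rule 2 (regressive voicing assimilation): /f/ precedes the voiced obstruent /d/, so it voices to [v] by assimilation. /edadofdumveub/ → edadovdumveub.
Rule 3 (final devoicing): /b/ is a voiced stop in word-final position, so it devoices to [p]. /edadovdumveub/ → edadovdumveup.

edadovdumveup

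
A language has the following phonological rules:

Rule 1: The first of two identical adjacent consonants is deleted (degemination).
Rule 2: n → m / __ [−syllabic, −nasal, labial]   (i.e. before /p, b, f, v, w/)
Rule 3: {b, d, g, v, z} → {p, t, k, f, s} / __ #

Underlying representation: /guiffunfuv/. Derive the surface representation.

guifumfuf

Rule 1 (degemination): /ff/ is a geminate; the first /f/ deletes. /guiffunfuv/ → guifunfuv.
Rule 2 (nasal place assimilation): /n/ precedes the labial consonant /f/, so it assimilates in place to [m]. /guifunfuv/ → guifumfuv.
Rule 3 (final devoicing): /v/ is a voiced obstruent in word-final position, so it devoices to [f]. /guifumfuv/ → guifumfuf.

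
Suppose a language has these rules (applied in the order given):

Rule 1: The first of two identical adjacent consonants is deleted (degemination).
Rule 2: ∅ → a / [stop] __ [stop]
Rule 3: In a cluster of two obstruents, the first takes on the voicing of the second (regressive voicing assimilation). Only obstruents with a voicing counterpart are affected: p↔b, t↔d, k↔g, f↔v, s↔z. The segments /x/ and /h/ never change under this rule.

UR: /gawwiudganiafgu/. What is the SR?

Rule 1 (degemination): /ww/ is a geminate; the first /w/ deletes. /gawwiudganiafgu/ → gawiudganiafgu.
Rule 2 (stop-cluster a-epenthesis): /d/ and /g/ form a stop–stop cluster, so [a] is inserted between them. /gawiudganiafgu/ → gawiudaganiafgu.
Rule 3 (regressive voicing assimilation): /f/ precedes the voiced obstruent /g/, so it voices to [v] by assimilation. /gawiudaganiafgu/ → gawiudaganiavgu.

gawiudaganiavgu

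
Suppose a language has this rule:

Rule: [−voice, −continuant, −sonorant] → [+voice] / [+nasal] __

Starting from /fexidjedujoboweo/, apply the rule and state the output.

No segment of /fexidjedujoboweo/ meets the structural description of the rule, so the form surfaces unchanged.

fexidjedujoboweo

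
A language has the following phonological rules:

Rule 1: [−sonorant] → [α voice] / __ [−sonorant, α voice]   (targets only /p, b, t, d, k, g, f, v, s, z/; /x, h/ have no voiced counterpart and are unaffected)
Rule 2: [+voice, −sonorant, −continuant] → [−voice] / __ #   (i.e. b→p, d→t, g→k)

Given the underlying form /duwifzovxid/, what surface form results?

Rule 1 (regressive voicing assimilation): /f/ precedes the voiced obstruent /z/, so it voices to [v] by assimilation. /v/ precedes the voiceless obstruent /x/, so it devoices to [f] by assimilation. /duwifzovxid/ → duwivzofxid.
Rule 2 (final devoicing): /d/ is a voiced stop in word-final position, so it devoices to [t]. /duwivzofxid/ → duwivzofxit.

duwivzofxit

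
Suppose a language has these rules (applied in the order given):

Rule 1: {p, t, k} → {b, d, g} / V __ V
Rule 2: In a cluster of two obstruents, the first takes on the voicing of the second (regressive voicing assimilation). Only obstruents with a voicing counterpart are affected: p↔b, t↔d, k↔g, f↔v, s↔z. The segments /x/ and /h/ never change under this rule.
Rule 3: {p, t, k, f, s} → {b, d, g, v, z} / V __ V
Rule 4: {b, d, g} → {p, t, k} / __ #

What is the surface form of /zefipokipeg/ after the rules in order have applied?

Rule 1 (intervocalic voicing): /p/ is a voiceless stop between vowels /i/ and /o/, so it voices to [b]. /k/ is a voiceless stop between vowels /o/ and /i/, so it voices to [g]. /p/ is a voiceless stop between vowels /i/ and /e/, so it voices to [b]. /zefipokipeg/ → zefibogibeg.
Rule 2 (regressive voicing assimilation): no segment meets the environment; /zefibogibeg/ is unchanged.
Rule 3 (intervocalic voicing): /f/ is a voiceless obstruent between vowels /e/ and /i/, so it voices to [v]. /zefibogibeg/ → zevibogibeg.
Rule 4 (final devoicing): /g/ is a voiced stop in word-final position, so it devoices to [k]. /zevibogibeg/ → zevibogibek.

zevibogibek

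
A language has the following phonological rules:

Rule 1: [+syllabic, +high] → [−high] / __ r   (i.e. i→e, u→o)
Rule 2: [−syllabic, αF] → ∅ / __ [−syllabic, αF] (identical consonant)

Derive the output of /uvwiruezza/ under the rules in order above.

Rule 1 (pre-rhotic lowering): /i/ is a high vowel immediately before /r/, so it lowers to [e]. /uvwiruezza/ → uvweruezza.
Rule 2 (degemination): /zz/ is a geminate; the first /z/ deletes. /uvweruezza/ → uvwerueza.

uvwerueza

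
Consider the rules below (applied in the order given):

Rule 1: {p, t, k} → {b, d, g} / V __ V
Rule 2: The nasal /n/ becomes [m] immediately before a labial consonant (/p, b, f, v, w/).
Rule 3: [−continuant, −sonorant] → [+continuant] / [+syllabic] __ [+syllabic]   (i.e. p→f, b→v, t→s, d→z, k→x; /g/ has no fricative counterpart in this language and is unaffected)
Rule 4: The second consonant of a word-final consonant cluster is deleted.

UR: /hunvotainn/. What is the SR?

humvozain

Rule 1 (intervocalic voicing): /t/ is a voiceless stop between vowels /o/ and /a/, so it voices to [d]. /hunvotainn/ → hunvodainn.
Rule 2 (nasal place assimilation): /n/ precedes the labial consonant /v/, so it assimilates in place to [m]. /hunvodainn/ → humvodainn.
Rule 3 (intervocalic spirantization): /d/ is a stop between vowels /o/ and /a/, so it spirantizes to the fricative [z]. /humvodainn/ → humvozainn.
Rule 4 (final cluster simplification): /n/ is the second consonant of a word-final cluster /nn/, so it deletes. /humvozainn/ → humvozain.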